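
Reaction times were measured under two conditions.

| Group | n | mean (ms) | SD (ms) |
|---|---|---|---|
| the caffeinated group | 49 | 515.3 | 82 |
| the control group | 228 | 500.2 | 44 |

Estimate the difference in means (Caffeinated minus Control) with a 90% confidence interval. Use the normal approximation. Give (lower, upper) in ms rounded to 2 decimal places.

Standard errors of each mean: 82/√49 = 11.7143 and 44/√228 = 2.9140.
SE(x̄₁ − x̄₂) = √(11.7143² + 2.9140²) = 12.0713 for independent samples with unequal variances.
With z* = 1.645, the margin is 1.645 × 12.0713 = 19.8573.
x̄₁ − x̄₂ = 515.3 − 500.2 = 15.1000; the interval is 15.1000 ± 19.8573 = (-4.76, 34.96).

(-4.76, 34.96)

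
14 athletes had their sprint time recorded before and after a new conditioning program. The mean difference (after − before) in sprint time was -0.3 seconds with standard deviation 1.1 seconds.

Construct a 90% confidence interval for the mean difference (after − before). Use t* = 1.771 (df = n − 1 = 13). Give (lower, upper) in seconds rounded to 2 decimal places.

Paired design: SE = s_d/√n = 1.1/√14 = 0.2940.
t* = 1.771; margin of error = 1.771 × 0.2940 = 0.5207.
-0.3 ± 0.5207 → (-0.82, 0.22).

(-0.82, 0.22)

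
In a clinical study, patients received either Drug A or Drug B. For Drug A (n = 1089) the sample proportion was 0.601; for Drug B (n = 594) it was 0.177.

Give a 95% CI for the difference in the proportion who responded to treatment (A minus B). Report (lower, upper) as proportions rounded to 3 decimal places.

The two standard errors are √(0.6010×0.3990/1089) = 0.01484 and √(0.1770×0.8230/594) = 0.01566.
Because the samples are independent, SE_diff = √(0.01484² + 0.01566²) = 0.02157.
Using z* = 1.960 for 95%, ME = 1.960 × 0.02157 = 0.04228.
p̂₁ − p̂₂ = 0.4240; interval 0.4240 ± 0.04228 gives (0.382, 0.466).

(0.382, 0.466)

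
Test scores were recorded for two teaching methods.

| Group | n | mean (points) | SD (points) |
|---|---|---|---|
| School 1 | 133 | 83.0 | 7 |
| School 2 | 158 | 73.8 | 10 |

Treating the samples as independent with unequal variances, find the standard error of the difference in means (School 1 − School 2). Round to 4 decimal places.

Per-group SEs: s₁/√n₁ = 7/√133 = 0.6070, s₂/√n₂ = 10/√158 = 0.7956.
Unpooled SE of the difference: √(0.368449 + 0.63297936) = 1.0007.

1.0007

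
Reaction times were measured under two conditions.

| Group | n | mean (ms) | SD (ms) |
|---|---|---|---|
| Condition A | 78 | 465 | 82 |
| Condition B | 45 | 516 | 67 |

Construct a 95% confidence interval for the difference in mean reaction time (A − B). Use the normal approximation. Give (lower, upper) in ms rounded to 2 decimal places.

Per-group SEs: s₁/√n₁ = 82/√78 = 9.2847, s₂/√n₂ = 67/√45 = 9.9878.
Unpooled SE of the difference: √(86.20565409 + 99.75614884) = 13.6368.
Margin of error = z* · SE = 1.960 × 13.6368 = 26.7281.
x̄₁ − x̄₂ = 465 − 516 = -51.0000.
CI: -51.0000 ± 26.7281 = (-77.73, -24.27).

(-77.73, -24.27)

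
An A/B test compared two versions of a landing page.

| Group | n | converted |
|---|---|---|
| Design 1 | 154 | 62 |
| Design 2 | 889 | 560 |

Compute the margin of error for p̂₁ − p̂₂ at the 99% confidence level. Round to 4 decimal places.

Sample proportions: 62/154 = 0.4026, 560/889 = 0.6299.
Each SE is √(p̂(1−p̂)/n): √(0.4026·0.5974/154) = 0.03952 and √(0.6299·0.3701/889) = 0.01619.
SE(p̂₁ − p̂₂) = √(SE₁² + SE₂²) = √(0.0015618304 + 0.0002621161) = 0.04271, since the two samples are independent.
At 99% confidence z* = 2.576; margin = 2.576 × 0.04271 = 0.11002.

0.1100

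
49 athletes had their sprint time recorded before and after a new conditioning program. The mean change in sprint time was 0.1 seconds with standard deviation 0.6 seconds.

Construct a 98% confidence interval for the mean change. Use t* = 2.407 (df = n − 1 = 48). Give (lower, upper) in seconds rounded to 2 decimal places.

(-0.11, 0.31)

This is a matched-pairs design, so SE = s_d/√n = 0.6/√49 = 0.0857.
Margin = 2.407 × 0.0857 = 0.2063; the interval is 0.1 ± 0.2063 = (-0.11, 0.31).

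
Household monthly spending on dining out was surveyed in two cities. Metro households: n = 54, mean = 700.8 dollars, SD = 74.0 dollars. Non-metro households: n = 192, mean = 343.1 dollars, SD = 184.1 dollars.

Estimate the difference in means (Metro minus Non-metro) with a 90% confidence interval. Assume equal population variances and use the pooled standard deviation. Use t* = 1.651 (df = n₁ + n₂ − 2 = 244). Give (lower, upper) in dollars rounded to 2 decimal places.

(315.36, 400.04)

s_p = √[((n₁−1)s₁² + (n₂−1)s₂²)/(n₁+n₂−2)] = √[(53·74.0² + 191·184.1²)/244] = 166.4942.
SE = 166.4942·√(1/54 + 1/192) = 25.6460.
With t* = 1.651, margin = 1.651 × 25.6460 = 42.3415.
x̄₁ − x̄₂ = 700.8 − 343.1 = 357.7000; interval 357.7000 ± 42.3415 = (315.36, 400.04).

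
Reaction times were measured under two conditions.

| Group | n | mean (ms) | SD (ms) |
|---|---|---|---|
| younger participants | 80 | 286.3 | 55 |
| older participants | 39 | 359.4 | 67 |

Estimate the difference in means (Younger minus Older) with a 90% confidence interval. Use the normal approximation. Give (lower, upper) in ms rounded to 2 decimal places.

(-93.44, -52.76)

Standard errors of each mean: 55/√80 = 6.1492 and 67/√39 = 10.7286.
SE(x̄₁ − x̄₂) = √(6.1492² + 10.7286²) = 12.3659 for independent samples with unequal variances.
With z* = 1.645, the margin is 1.645 × 12.3659 = 20.3419.
x̄₁ − x̄₂ = 286.3 − 359.4 = -73.1000; the interval is -73.1000 ± 20.3419 = (-93.44, -52.76).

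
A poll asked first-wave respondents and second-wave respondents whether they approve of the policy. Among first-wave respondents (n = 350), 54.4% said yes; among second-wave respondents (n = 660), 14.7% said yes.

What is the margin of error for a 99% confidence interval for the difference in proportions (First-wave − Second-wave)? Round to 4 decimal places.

0.0772

The two standard errors are √(0.5440×0.4560/350) = 0.02662 and √(0.1470×0.8530/660) = 0.01378.
Because the samples are independent, SE_diff = √(0.02662² + 0.01378²) = 0.02998.
Using z* = 2.576 for 99%, ME = 2.576 × 0.02998 = 0.07723.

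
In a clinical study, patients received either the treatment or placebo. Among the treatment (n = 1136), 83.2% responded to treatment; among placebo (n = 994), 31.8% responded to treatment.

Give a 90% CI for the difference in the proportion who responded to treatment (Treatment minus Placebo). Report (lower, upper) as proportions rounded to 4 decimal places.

Each SE is √(p̂(1−p̂)/n): √(0.8320·0.1680/1136) = 0.01109 and √(0.3180·0.6820/994) = 0.01477.
SE(p̂₁ − p̂₂) = √(SE₁² + SE₂²) = √(0.0001229881 + 0.0002181529) = 0.01847, since the two samples are independent.
At 90% confidence z* = 1.645; margin = 1.645 × 0.01847 = 0.03038.
The difference is 0.8320 − 0.3180 = 0.5140, so the interval is 0.5140 ± 0.03038 = (0.4836, 0.5444).

(0.4836, 0.5444)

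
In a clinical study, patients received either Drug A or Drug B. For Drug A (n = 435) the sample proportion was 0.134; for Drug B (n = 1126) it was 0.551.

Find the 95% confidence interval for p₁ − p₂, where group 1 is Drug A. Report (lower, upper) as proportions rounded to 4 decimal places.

Each SE is √(p̂(1−p̂)/n): √(0.1340·0.8660/435) = 0.01633 and √(0.5510·0.4490/1126) = 0.01482.
SE(p̂₁ − p̂₂) = √(SE₁² + SE₂²) = √(0.0002666689 + 0.0002196324) = 0.02205, since the two samples are independent.
At 95% confidence z* = 1.960; margin = 1.960 × 0.02205 = 0.04322.
The difference is 0.1340 − 0.5510 = -0.4170, so the interval is -0.4170 ± 0.04322 = (-0.4602, -0.3738).

(-0.4602, -0.3738)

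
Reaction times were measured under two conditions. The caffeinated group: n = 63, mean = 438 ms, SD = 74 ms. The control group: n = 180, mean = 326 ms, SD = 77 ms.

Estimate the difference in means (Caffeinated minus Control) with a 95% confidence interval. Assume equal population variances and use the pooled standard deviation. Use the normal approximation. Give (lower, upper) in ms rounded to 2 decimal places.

(90.13, 133.87)

Pooled variance s_p² = [62·74² + 179·77²] / (63+180−2) = 5812.4606, so s_p = 76.2395.
SE_diff = s_p·√(1/n₁ + 1/n₂) = 76.2395·√(1/63 + 1/180) = 11.1603.
z* = 1.960; margin = 1.960 × 11.1603 = 21.8742.
Difference = 438 − 326 = 112.0000.
112.0000 ± 21.8742 → (90.13, 133.87).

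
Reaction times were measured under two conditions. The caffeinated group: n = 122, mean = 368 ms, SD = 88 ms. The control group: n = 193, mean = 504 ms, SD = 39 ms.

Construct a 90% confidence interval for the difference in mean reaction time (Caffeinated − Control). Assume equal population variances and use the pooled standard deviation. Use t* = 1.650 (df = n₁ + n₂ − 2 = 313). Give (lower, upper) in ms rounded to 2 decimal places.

Pooled variance s_p² = [121·88² + 192·39²] / (122+193−2) = 3926.6965, so s_p = 62.6634.
SE_diff = s_p·√(1/n₁ + 1/n₂) = 62.6634·√(1/122 + 1/193) = 7.2479.
t* = 1.650; margin = 1.650 × 7.2479 = 11.9590.
Difference = 368 − 504 = -136.0000.
-136.0000 ± 11.9590 → (-147.96, -124.04).

(-147.96, -124.04)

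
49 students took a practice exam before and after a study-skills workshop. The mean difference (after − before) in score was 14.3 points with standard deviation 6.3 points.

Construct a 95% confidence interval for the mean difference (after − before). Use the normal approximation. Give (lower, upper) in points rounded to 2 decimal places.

Paired design: SE = s_d/√n = 6.3/√49 = 0.9000.
z* = 1.960; margin of error = 1.960 × 0.9000 = 1.7640.
14.3 ± 1.7640 → (12.54, 16.06).

(12.54, 16.06)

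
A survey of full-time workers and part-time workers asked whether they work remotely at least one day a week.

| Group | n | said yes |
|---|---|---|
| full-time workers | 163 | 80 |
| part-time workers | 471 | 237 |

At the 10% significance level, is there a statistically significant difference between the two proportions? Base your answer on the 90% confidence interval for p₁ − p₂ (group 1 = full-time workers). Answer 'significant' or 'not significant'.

p̂₁ = 80/163 = 0.4908 and p̂₂ = 237/471 = 0.5032.
SE₁ = √(p̂₁(1−p̂₁)/n₁) = √(0.4908·0.5092/163) = 0.03916; SE₂ = √(0.5032·0.4968/471) = 0.02304.
Independent samples: SE of the difference = √(SE₁² + SE₂²) = √(0.0015335056 + 0.0005308416) = 0.04544.
z* for 90% confidence is 1.645, so the margin of error is 1.645 × 0.04544 = 0.07475.
Point estimate p̂₁ − p̂₂ = 0.4908 − 0.5032 = -0.0124.
-0.0124 ± 0.07475 → (-0.08715, 0.06235).
The interval (-0.08715, 0.06235) contains 0, so the difference is not significant.

not significant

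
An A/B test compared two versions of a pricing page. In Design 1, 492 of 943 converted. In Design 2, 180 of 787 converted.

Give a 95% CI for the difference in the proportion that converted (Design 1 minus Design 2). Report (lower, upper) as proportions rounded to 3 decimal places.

Sample proportions: 492/943 = 0.5217, 180/787 = 0.2287.
Each SE is √(p̂(1−p̂)/n): √(0.5217·0.4783/943) = 0.01627 and √(0.2287·0.7713/787) = 0.01497.
SE(p̂₁ − p̂₂) = √(SE₁² + SE₂²) = √(0.0002647129 + 0.0002241009) = 0.02211, since the two samples are independent.
At 95% confidence z* = 1.960; margin = 1.960 × 0.02211 = 0.04334.
The difference is 0.5217 − 0.2287 = 0.2930, so the interval is 0.2930 ± 0.04334 = (0.250, 0.336).

(0.250, 0.336)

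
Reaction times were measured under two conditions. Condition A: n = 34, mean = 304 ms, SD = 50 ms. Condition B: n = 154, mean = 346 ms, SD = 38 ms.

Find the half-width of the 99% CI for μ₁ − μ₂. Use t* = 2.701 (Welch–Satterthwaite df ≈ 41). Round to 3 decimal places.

24.593

SE₁ = s₁/√n₁ = 50/√34 = 8.5749; SE₂ = 38/√154 = 3.0621.
Independent samples, unequal variances: SE_diff = √(SE₁² + SE₂²) = √(73.52891001 + 9.37645641) = 9.1052.
t* = 2.701, so margin of error = 2.701 × 9.1052 = 24.5931.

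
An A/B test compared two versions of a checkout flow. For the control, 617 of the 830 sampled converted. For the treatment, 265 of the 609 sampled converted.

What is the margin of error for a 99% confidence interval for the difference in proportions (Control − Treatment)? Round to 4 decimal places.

0.0648

Sample proportions: 617/830 = 0.7434, 265/609 = 0.4351.
Each SE is √(p̂(1−p̂)/n): √(0.7434·0.2566/830) = 0.01516 and √(0.4351·0.5649/609) = 0.02009.
SE(p̂₁ − p̂₂) = √(SE₁² + SE₂²) = √(0.0002298256 + 0.0004036081) = 0.02517, since the two samples are independent.
At 99% confidence z* = 2.576; margin = 2.576 × 0.02517 = 0.06484.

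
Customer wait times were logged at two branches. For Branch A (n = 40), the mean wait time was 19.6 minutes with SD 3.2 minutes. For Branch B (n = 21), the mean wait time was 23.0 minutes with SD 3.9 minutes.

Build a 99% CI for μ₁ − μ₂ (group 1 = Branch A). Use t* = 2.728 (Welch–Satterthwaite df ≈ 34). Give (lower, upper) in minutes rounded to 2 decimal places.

(-6.10, -0.70)

SE₁ = s₁/√n₁ = 3.2/√40 = 0.5060; SE₂ = 3.9/√21 = 0.8510.
Independent samples, unequal variances: SE_diff = √(SE₁² + SE₂²) = √(0.256036 + 0.724201) = 0.9901.
t* = 2.728, so margin of error = 2.728 × 0.9901 = 2.7010.
Difference in means = 19.6 − 23.0 = -3.4000.
-3.4000 ± 2.7010 → (-6.10, -0.70).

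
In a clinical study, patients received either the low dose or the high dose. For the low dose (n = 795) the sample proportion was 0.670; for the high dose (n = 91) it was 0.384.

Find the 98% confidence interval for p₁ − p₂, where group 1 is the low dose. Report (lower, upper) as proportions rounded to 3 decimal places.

Each SE is √(p̂(1−p̂)/n): √(0.6700·0.3300/795) = 0.01668 and √(0.3840·0.6160/91) = 0.05098.
SE(p̂₁ − p̂₂) = √(SE₁² + SE₂²) = √(0.0002782224 + 0.0025989604) = 0.05364, since the two samples are independent.
At 98% confidence z* = 2.326; margin = 2.326 × 0.05364 = 0.12477.
The difference is 0.6700 − 0.3840 = 0.2860, so the interval is 0.2860 ± 0.12477 = (0.161, 0.411).

(0.161, 0.411)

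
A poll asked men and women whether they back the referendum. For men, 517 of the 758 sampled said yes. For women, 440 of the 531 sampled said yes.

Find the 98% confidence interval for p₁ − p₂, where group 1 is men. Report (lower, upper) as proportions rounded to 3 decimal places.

(-0.201, -0.092)

Sample proportions: 517/758 = 0.6821, 440/531 = 0.8286.
Each SE is √(p̂(1−p̂)/n): √(0.6821·0.3179/758) = 0.01691 and √(0.8286·0.1714/531) = 0.01635.
SE(p̂₁ − p̂₂) = √(SE₁² + SE₂²) = √(0.0002859481 + 0.0002673225) = 0.02352, since the two samples are independent.
At 98% confidence z* = 2.326; margin = 2.326 × 0.02352 = 0.05471.
The difference is 0.6821 − 0.8286 = -0.1465, so the interval is -0.1465 ± 0.05471 = (-0.201, -0.092).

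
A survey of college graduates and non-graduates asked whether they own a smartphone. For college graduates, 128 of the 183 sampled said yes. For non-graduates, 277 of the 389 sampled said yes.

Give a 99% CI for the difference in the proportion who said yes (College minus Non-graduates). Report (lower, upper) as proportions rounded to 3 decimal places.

(-0.118, 0.093)

p̂₁ = 128/183 = 0.6995 and p̂₂ = 277/389 = 0.7121.
SE₁ = √(p̂₁(1−p̂₁)/n₁) = √(0.6995·0.3005/183) = 0.03389; SE₂ = √(0.7121·0.2879/389) = 0.02296.
Independent samples: SE of the difference = √(SE₁² + SE₂²) = √(0.0011485321 + 0.0005271616) = 0.04094.
z* for 99% confidence is 2.576, so the margin of error is 2.576 × 0.04094 = 0.10546.
Point estimate p̂₁ − p̂₂ = 0.6995 − 0.7121 = -0.0126.
-0.0126 ± 0.10546 → (-0.118, 0.093).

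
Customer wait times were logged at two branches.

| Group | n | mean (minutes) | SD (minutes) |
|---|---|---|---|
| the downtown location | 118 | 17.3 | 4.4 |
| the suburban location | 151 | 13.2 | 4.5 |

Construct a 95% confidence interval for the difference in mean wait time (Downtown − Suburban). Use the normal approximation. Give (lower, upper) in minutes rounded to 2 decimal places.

Standard errors of each mean: 4.4/√118 = 0.4051 and 4.5/√151 = 0.3662.
SE(x̄₁ − x̄₂) = √(0.4051² + 0.3662²) = 0.5461 for independent samples with unequal variances.
With z* = 1.960, the margin is 1.960 × 0.5461 = 1.0704.
x̄₁ − x̄₂ = 17.3 − 13.2 = 4.1000; the interval is 4.1000 ± 1.0704 = (3.03, 5.17).

(3.03, 5.17)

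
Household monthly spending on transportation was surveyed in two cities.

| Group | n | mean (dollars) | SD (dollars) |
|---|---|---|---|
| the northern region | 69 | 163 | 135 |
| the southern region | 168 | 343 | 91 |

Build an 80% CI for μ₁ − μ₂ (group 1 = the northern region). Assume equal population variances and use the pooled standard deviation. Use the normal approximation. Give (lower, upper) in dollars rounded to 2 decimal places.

s_p = √[((n₁−1)s₁² + (n₂−1)s₂²)/(n₁+n₂−2)] = √[(68·135² + 167·91²)/235] = 105.6334.
SE = 105.6334·√(1/69 + 1/168) = 15.1041.
With z* = 1.282, margin = 1.282 × 15.1041 = 19.3635.
x̄₁ − x̄₂ = 163 − 343 = -180.0000; interval -180.0000 ± 19.3635 = (-199.36, -160.64).

(-199.36, -160.64)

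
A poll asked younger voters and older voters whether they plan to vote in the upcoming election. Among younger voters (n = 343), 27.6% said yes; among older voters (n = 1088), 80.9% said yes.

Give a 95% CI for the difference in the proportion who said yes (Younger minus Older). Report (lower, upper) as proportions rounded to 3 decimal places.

(-0.586, -0.480)

SE₁ = √(p̂₁(1−p̂₁)/n₁) = √(0.2760·0.7240/343) = 0.02414; SE₂ = √(0.8090·0.1910/1088) = 0.01192.
Independent samples: SE of the difference = √(SE₁² + SE₂²) = √(0.0005827396 + 0.0001420864) = 0.02692.
z* for 95% confidence is 1.960, so the margin of error is 1.960 × 0.02692 = 0.05276.
Point estimate p̂₁ − p̂₂ = 0.2760 − 0.8090 = -0.5330.
-0.5330 ± 0.05276 → (-0.586, -0.480).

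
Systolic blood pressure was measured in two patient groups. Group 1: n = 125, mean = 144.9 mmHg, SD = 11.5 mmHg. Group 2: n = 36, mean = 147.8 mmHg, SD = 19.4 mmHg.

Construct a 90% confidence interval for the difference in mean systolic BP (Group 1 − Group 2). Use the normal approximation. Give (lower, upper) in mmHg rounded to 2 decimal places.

(-8.48, 2.68)

SE₁ = s₁/√n₁ = 11.5/√125 = 1.0286; SE₂ = 19.4/√36 = 3.2333.
Independent samples, unequal variances: SE_diff = √(SE₁² + SE₂²) = √(1.05801796 + 10.45422889) = 3.3930.
z* = 1.645, so margin of error = 1.645 × 3.3930 = 5.5815.
Difference in means = 144.9 − 147.8 = -2.9000.
-2.9000 ± 5.5815 → (-8.48, 2.68).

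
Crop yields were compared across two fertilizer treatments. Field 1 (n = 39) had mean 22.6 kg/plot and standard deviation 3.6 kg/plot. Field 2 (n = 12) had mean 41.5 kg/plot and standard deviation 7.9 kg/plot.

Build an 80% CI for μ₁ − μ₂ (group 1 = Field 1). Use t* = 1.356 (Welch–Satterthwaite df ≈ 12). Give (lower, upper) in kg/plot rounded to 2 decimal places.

(-22.09, -15.71)

Standard errors of each mean: 3.6/√39 = 0.5765 and 7.9/√12 = 2.2805.
SE(x̄₁ − x̄₂) = √(0.5765² + 2.2805²) = 2.3522 for independent samples with unequal variances.
With t* = 1.356, the margin is 1.356 × 2.3522 = 3.1896.
x̄₁ − x̄₂ = 22.6 − 41.5 = -18.9000; the interval is -18.9000 ± 3.1896 = (-22.09, -15.71).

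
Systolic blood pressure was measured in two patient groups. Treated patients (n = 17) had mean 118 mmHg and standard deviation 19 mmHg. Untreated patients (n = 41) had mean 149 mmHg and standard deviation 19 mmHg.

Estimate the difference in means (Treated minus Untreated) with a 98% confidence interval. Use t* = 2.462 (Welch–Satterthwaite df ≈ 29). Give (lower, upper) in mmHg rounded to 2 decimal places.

SE₁ = s₁/√n₁ = 19/√17 = 4.6082; SE₂ = 19/√41 = 2.9673.
Independent samples, unequal variances: SE_diff = √(SE₁² + SE₂²) = √(21.23550724 + 8.80486929) = 5.4809.
t* = 2.462, so margin of error = 2.462 × 5.4809 = 13.4940.
Difference in means = 118 − 149 = -31.0000.
-31.0000 ± 13.4940 → (-44.49, -17.51).

(-44.49, -17.51)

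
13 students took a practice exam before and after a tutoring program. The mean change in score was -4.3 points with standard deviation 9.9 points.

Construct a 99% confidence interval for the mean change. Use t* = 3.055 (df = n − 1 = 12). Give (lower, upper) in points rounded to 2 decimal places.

This is a matched-pairs design, so SE = s_d/√n = 9.9/√13 = 2.7458.
Margin = 3.055 × 2.7458 = 8.3884; the interval is -4.3 ± 8.3884 = (-12.69, 4.09).

(-12.69, 4.09)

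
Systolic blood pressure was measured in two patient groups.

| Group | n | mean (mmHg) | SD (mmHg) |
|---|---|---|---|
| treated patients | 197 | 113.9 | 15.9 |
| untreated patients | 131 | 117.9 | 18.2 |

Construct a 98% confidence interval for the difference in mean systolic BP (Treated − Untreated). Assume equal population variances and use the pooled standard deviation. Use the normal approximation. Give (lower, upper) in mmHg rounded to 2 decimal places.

(-8.42, 0.42)

s_p = √[((n₁−1)s₁² + (n₂−1)s₂²)/(n₁+n₂−2)] = √[(196·15.9² + 130·18.2²)/326] = 16.8548.
SE = 16.8548·√(1/197 + 1/131) = 1.9002.
With z* = 2.326, margin = 2.326 × 1.9002 = 4.4199.
x̄₁ − x̄₂ = 113.9 − 117.9 = -4.0000; interval -4.0000 ± 4.4199 = (-8.42, 0.42).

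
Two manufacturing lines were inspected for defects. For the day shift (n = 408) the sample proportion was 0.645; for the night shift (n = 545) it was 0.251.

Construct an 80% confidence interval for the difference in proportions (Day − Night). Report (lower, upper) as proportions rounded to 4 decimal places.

(0.3554, 0.4326)

Each SE is √(p̂(1−p̂)/n): √(0.6450·0.3550/408) = 0.02369 and √(0.2510·0.7490/545) = 0.01857.
SE(p̂₁ − p̂₂) = √(SE₁² + SE₂²) = √(0.0005612161 + 0.0003448449) = 0.03010, since the two samples are independent.
At 80% confidence z* = 1.282; margin = 1.282 × 0.03010 = 0.03859.
The difference is 0.6450 − 0.2510 = 0.3940, so the interval is 0.3940 ± 0.03859 = (0.3554, 0.4326).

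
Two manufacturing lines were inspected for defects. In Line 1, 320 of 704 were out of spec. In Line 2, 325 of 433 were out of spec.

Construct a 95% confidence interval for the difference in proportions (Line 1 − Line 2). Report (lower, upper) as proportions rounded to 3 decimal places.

(-0.351, -0.241)

p̂₁ = 320/704 = 0.4545 and p̂₂ = 325/433 = 0.7506.
SE₁ = √(p̂₁(1−p̂₁)/n₁) = √(0.4545·0.5455/704) = 0.01877; SE₂ = √(0.7506·0.2494/433) = 0.02079.
Independent samples: SE of the difference = √(SE₁² + SE₂²) = √(0.0003523129 + 0.0004322241) = 0.02801.
z* for 95% confidence is 1.960, so the margin of error is 1.960 × 0.02801 = 0.05490.
Point estimate p̂₁ − p̂₂ = 0.4545 − 0.7506 = -0.2961.
-0.2961 ± 0.05490 → (-0.351, -0.241).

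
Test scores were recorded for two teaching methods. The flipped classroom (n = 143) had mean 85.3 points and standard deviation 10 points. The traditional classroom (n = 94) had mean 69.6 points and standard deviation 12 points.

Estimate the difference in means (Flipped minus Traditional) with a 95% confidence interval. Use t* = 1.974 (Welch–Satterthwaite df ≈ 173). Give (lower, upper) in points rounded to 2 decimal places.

(12.75, 18.65)

SE₁ = s₁/√n₁ = 10/√143 = 0.8362; SE₂ = 12/√94 = 1.2377.
Independent samples, unequal variances: SE_diff = √(SE₁² + SE₂²) = √(0.69923044 + 1.53190129) = 1.4937.
t* = 1.974, so margin of error = 1.974 × 1.4937 = 2.9486.
Difference in means = 85.3 − 69.6 = 15.7000.
15.7000 ± 2.9486 → (12.75, 18.65).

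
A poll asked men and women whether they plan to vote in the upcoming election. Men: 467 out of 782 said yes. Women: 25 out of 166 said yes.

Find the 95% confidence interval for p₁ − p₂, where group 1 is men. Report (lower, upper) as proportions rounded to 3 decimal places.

First, p̂₁ = 467/782 = 0.5972; p̂₂ = 25/166 = 0.1506.
The two standard errors are √(0.5972×0.4028/782) = 0.01754 and √(0.1506×0.8494/166) = 0.02776.
Because the samples are independent, SE_diff = √(0.01754² + 0.02776²) = 0.03284.
Using z* = 1.960 for 95%, ME = 1.960 × 0.03284 = 0.06437.
p̂₁ − p̂₂ = 0.4466; interval 0.4466 ± 0.06437 gives (0.382, 0.511).

(0.382, 0.511)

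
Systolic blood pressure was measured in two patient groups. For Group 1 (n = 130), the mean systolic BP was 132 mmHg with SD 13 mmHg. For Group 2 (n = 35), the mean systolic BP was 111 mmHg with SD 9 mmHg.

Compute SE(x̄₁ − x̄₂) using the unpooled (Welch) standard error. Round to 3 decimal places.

1.901

Standard errors of each mean: 13/√130 = 1.1402 and 9/√35 = 1.5213.
SE(x̄₁ − x̄₂) = √(1.1402² + 1.5213²) = 1.9012 for independent samples with unequal variances.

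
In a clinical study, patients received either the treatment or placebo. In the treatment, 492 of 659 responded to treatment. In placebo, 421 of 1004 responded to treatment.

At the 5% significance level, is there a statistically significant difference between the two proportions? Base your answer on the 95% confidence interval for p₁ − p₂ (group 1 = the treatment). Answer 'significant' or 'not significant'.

significant

Sample proportions: 492/659 = 0.7466, 421/1004 = 0.4193.
Each SE is √(p̂(1−p̂)/n): √(0.7466·0.2534/659) = 0.01694 and √(0.4193·0.5807/1004) = 0.01557.
SE(p̂₁ − p̂₂) = √(SE₁² + SE₂²) = √(0.0002869636 + 0.0002424249) = 0.02301, since the two samples are independent.
At 95% confidence z* = 1.960; margin = 1.960 × 0.02301 = 0.04510.
The difference is 0.7466 − 0.4193 = 0.3273, so the interval is 0.3273 ± 0.04510 = (0.28220, 0.37240).
The interval (0.28220, 0.37240) does not contain 0, so the difference is significant.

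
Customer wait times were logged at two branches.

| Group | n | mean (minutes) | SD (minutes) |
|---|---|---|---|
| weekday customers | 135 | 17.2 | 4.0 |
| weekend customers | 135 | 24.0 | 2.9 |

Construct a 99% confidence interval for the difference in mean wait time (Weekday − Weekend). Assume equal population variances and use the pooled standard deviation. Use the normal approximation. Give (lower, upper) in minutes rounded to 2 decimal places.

Pooled variance s_p² = [134·4.0² + 134·2.9²] / (135+135−2) = 12.2050, so s_p = 3.4936.
SE_diff = s_p·√(1/n₁ + 1/n₂) = 3.4936·√(1/135 + 1/135) = 0.4252.
z* = 2.576; margin = 2.576 × 0.4252 = 1.0953.
Difference = 17.2 − 24.0 = -6.8000.
-6.8000 ± 1.0953 → (-7.90, -5.70).

(-7.90, -5.70)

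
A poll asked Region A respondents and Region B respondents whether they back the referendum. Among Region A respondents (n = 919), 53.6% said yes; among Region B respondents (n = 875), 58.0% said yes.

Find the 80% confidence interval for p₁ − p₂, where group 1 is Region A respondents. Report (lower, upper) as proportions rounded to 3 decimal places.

(-0.074, -0.014)

Each SE is √(p̂(1−p̂)/n): √(0.5360·0.4640/919) = 0.01645 and √(0.5800·0.4200/875) = 0.01669.
SE(p̂₁ − p̂₂) = √(SE₁² + SE₂²) = √(0.0002706025 + 0.0002785561) = 0.02343, since the two samples are independent.
At 80% confidence z* = 1.282; margin = 1.282 × 0.02343 = 0.03004.
The difference is 0.5360 − 0.5800 = -0.0440, so the interval is -0.0440 ± 0.03004 = (-0.074, -0.014).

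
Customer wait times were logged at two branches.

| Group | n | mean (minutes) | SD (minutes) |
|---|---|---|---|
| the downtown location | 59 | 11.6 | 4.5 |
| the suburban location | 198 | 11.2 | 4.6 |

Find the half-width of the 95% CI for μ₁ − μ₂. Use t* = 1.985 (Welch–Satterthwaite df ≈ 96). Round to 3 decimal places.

Standard errors of each mean: 4.5/√59 = 0.5859 and 4.6/√198 = 0.3269.
SE(x̄₁ − x̄₂) = √(0.5859² + 0.3269²) = 0.6709 for independent samples with unequal variances.
With t* = 1.985, the margin is 1.985 × 0.6709 = 1.3317.

1.332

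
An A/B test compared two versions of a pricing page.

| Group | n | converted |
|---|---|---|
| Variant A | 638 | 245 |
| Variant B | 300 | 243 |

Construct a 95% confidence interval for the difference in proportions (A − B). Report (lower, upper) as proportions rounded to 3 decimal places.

Sample proportions: 245/638 = 0.3840, 243/300 = 0.8100.
Each SE is √(p̂(1−p̂)/n): √(0.3840·0.6160/638) = 0.01926 and √(0.8100·0.1900/300) = 0.02265.
SE(p̂₁ − p̂₂) = √(SE₁² + SE₂²) = √(0.0003709476 + 0.0005130225) = 0.02973, since the two samples are independent.
At 95% confidence z* = 1.960; margin = 1.960 × 0.02973 = 0.05827.
The difference is 0.3840 − 0.8100 = -0.4260, so the interval is -0.4260 ± 0.05827 = (-0.484, -0.368).

(-0.484, -0.368)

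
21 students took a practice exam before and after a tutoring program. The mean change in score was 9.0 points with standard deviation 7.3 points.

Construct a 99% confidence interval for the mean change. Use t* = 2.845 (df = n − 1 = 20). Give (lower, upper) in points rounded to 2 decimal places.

(4.47, 13.53)

Paired design: SE = s_d/√n = 7.3/√21 = 1.5930.
t* = 2.845; margin of error = 2.845 × 1.5930 = 4.5321.
9.0 ± 4.5321 → (4.47, 13.53).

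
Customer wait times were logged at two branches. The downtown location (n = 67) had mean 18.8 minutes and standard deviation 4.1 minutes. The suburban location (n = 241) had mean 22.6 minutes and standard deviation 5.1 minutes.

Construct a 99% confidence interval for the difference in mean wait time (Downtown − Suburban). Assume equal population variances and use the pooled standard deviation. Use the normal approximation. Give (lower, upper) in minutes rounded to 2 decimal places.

(-5.54, -2.06)

s_p = √[((n₁−1)s₁² + (n₂−1)s₂²)/(n₁+n₂−2)] = √[(66·4.1² + 240·5.1²)/306] = 4.9016.
SE = 4.9016·√(1/67 + 1/241) = 0.6770.
With z* = 2.576, margin = 2.576 × 0.6770 = 1.7440.
x̄₁ − x̄₂ = 18.8 − 22.6 = -3.8000; interval -3.8000 ± 1.7440 = (-5.54, -2.06).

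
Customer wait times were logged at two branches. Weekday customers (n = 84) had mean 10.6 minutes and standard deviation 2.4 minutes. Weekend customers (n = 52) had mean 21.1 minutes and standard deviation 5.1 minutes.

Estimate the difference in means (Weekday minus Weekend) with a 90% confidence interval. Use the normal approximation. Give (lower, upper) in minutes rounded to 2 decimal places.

SE₁ = s₁/√n₁ = 2.4/√84 = 0.2619; SE₂ = 5.1/√52 = 0.7072.
Independent samples, unequal variances: SE_diff = √(SE₁² + SE₂²) = √(0.06859161 + 0.50013184) = 0.7541.
z* = 1.645, so margin of error = 1.645 × 0.7541 = 1.2405.
Difference in means = 10.6 − 21.1 = -10.5000.
-10.5000 ± 1.2405 → (-11.74, -9.26).

(-11.74, -9.26)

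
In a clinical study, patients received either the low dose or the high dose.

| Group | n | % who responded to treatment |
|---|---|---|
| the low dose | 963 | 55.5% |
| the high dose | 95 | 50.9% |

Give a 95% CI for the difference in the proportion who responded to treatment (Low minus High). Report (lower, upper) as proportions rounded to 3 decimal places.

(-0.059, 0.151)

SE₁ = √(p̂₁(1−p̂₁)/n₁) = √(0.5550·0.4450/963) = 0.01601; SE₂ = √(0.5090·0.4910/95) = 0.05129.
Independent samples: SE of the difference = √(SE₁² + SE₂²) = √(0.0002563201 + 0.0026306641) = 0.05373.
z* for 95% confidence is 1.960, so the margin of error is 1.960 × 0.05373 = 0.10531.
Point estimate p̂₁ − p̂₂ = 0.5550 − 0.5090 = 0.0460.
0.0460 ± 0.10531 → (-0.059, 0.151).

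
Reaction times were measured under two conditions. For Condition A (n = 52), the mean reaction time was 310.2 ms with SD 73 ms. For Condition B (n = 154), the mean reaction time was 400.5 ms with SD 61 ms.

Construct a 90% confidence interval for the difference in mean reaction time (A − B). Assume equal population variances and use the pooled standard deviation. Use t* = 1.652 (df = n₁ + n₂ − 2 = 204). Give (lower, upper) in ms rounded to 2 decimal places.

s_p = √[((n₁−1)s₁² + (n₂−1)s₂²)/(n₁+n₂−2)] = √[(51·73² + 153·61²)/204] = 64.2106.
SE = 64.2106·√(1/52 + 1/154) = 10.2986.
With t* = 1.652, margin = 1.652 × 10.2986 = 17.0133.
x̄₁ − x̄₂ = 310.2 − 400.5 = -90.3000; interval -90.3000 ± 17.0133 = (-107.31, -73.29).

(-107.31, -73.29)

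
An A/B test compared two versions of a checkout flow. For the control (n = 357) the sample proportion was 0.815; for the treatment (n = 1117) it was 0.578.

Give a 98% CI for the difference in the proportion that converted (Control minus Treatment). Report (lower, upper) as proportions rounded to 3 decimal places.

(0.178, 0.296)

Each SE is √(p̂(1−p̂)/n): √(0.8150·0.1850/357) = 0.02055 and √(0.5780·0.4220/1117) = 0.01478.
SE(p̂₁ − p̂₂) = √(SE₁² + SE₂²) = √(0.0004223025 + 0.0002184484) = 0.02531, since the two samples are independent.
At 98% confidence z* = 2.326; margin = 2.326 × 0.02531 = 0.05887.
The difference is 0.8150 − 0.5780 = 0.2370, so the interval is 0.2370 ± 0.05887 = (0.178, 0.296).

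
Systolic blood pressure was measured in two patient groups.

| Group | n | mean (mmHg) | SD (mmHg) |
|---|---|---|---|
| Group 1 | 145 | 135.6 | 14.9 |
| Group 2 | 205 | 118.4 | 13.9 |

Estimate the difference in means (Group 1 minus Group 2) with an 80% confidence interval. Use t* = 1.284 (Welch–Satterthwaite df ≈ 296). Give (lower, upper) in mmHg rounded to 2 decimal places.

(15.18, 19.22)

Per-group SEs: s₁/√n₁ = 14.9/√145 = 1.2374, s₂/√n₂ = 13.9/√205 = 0.9708.
Unpooled SE of the difference: √(1.53115876 + 0.94245264) = 1.5728.
Margin of error = t* · SE = 1.284 × 1.5728 = 2.0195.
x̄₁ − x̄₂ = 135.6 − 118.4 = 17.2000.
CI: 17.2000 ± 2.0195 = (15.18, 19.22).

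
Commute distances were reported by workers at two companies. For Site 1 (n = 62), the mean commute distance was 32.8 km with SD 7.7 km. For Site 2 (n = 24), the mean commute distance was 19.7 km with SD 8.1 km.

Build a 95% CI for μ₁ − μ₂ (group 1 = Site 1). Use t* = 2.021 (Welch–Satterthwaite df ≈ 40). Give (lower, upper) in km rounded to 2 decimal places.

SE₁ = s₁/√n₁ = 7.7/√62 = 0.9779; SE₂ = 8.1/√24 = 1.6534.
Independent samples, unequal variances: SE_diff = √(SE₁² + SE₂²) = √(0.95628841 + 2.73373156) = 1.9209.
t* = 2.021, so margin of error = 2.021 × 1.9209 = 3.8821.
Difference in means = 32.8 − 19.7 = 13.1000.
13.1000 ± 3.8821 → (9.22, 16.98).

(9.22, 16.98)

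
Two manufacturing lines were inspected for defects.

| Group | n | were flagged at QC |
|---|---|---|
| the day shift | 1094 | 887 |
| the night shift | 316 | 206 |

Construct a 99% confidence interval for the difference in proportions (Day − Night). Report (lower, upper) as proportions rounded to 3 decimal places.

p̂₁ = 887/1094 = 0.8108 and p̂₂ = 206/316 = 0.6519.
SE₁ = √(p̂₁(1−p̂₁)/n₁) = √(0.8108·0.1892/1094) = 0.01184; SE₂ = √(0.6519·0.3481/316) = 0.02680.
Independent samples: SE of the difference = √(SE₁² + SE₂²) = √(0.0001401856 + 0.00071824) = 0.02930.
z* for 99% confidence is 2.576, so the margin of error is 2.576 × 0.02930 = 0.07548.
Point estimate p̂₁ − p̂₂ = 0.8108 − 0.6519 = 0.1589.
0.1589 ± 0.07548 → (0.083, 0.234).

(0.083, 0.234)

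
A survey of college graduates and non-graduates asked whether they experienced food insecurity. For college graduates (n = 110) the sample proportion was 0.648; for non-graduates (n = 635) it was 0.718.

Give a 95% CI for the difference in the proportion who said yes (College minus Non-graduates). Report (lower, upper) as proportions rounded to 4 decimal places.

(-0.1659, 0.0259)

SE₁ = √(p̂₁(1−p̂₁)/n₁) = √(0.6480·0.3520/110) = 0.04554; SE₂ = √(0.7180·0.2820/635) = 0.01786.
Independent samples: SE of the difference = √(SE₁² + SE₂²) = √(0.0020738916 + 0.0003189796) = 0.04892.
z* for 95% confidence is 1.960, so the margin of error is 1.960 × 0.04892 = 0.09588.
Point estimate p̂₁ − p̂₂ = 0.6480 − 0.7180 = -0.0700.
-0.0700 ± 0.09588 → (-0.1659, 0.0259).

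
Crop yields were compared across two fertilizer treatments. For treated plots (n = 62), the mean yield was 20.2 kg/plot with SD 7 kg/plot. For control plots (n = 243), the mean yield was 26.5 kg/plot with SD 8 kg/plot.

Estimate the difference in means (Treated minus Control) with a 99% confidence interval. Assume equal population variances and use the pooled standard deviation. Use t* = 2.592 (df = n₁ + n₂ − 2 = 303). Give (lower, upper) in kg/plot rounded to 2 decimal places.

s_p = √[((n₁−1)s₁² + (n₂−1)s₂²)/(n₁+n₂−2)] = √[(61·7² + 242·8²)/303] = 7.8090.
SE = 7.8090·√(1/62 + 1/243) = 1.1111.
With t* = 2.592, margin = 2.592 × 1.1111 = 2.8800.
x̄₁ − x̄₂ = 20.2 − 26.5 = -6.3000; interval -6.3000 ± 2.8800 = (-9.18, -3.42).

(-9.18, -3.42)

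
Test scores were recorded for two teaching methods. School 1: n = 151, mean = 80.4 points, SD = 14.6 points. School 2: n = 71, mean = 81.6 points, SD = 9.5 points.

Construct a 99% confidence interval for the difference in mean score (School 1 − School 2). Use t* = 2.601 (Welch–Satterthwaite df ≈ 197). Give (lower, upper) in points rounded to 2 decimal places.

(-5.46, 3.06)

Standard errors of each mean: 14.6/√151 = 1.1881 and 9.5/√71 = 1.1274.
SE(x̄₁ − x̄₂) = √(1.1881² + 1.1274²) = 1.6379 for independent samples with unequal variances.
With t* = 2.601, the margin is 2.601 × 1.6379 = 4.2602.
x̄₁ − x̄₂ = 80.4 − 81.6 = -1.2000; the interval is -1.2000 ± 4.2602 = (-5.46, 3.06).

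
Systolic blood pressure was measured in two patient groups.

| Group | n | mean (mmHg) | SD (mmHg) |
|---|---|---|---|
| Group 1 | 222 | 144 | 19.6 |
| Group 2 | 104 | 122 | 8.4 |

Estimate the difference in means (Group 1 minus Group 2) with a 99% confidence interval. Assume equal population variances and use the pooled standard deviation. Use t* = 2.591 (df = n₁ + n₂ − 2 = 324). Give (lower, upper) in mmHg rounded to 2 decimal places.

s_p = √[((n₁−1)s₁² + (n₂−1)s₂²)/(n₁+n₂−2)] = √[(221·19.6² + 103·8.4²)/324] = 16.8661.
SE = 16.8661·√(1/222 + 1/104) = 2.0042.
With t* = 2.591, margin = 2.591 × 2.0042 = 5.1929.
x̄₁ − x̄₂ = 144 − 122 = 22.0000; interval 22.0000 ± 5.1929 = (16.81, 27.19).

(16.81, 27.19)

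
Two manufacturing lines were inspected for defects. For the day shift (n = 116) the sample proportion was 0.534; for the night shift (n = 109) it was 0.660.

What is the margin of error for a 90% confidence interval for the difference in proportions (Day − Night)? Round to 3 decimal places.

0.107

Each SE is √(p̂(1−p̂)/n): √(0.5340·0.4660/116) = 0.04632 and √(0.6600·0.3400/109) = 0.04537.
SE(p̂₁ − p̂₂) = √(SE₁² + SE₂²) = √(0.0021455424 + 0.0020584369) = 0.06484, since the two samples are independent.
At 90% confidence z* = 1.645; margin = 1.645 × 0.06484 = 0.10666.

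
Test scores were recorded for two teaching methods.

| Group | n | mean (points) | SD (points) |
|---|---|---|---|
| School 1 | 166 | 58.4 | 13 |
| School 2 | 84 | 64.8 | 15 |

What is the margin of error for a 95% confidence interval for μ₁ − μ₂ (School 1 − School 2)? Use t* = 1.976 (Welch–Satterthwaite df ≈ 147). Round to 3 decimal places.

3.799

Per-group SEs: s₁/√n₁ = 13/√166 = 1.0090, s₂/√n₂ = 15/√84 = 1.6366.
Unpooled SE of the difference: √(1.018081 + 2.67845956) = 1.9226.
Margin of error = t* · SE = 1.976 × 1.9226 = 3.7991.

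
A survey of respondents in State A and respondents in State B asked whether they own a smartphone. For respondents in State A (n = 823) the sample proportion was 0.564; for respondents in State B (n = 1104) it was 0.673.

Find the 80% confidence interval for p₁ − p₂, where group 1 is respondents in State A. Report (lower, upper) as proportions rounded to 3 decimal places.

SE₁ = √(p̂₁(1−p̂₁)/n₁) = √(0.5640·0.4360/823) = 0.01729; SE₂ = √(0.6730·0.3270/1104) = 0.01412.
Independent samples: SE of the difference = √(SE₁² + SE₂²) = √(0.0002989441 + 0.0001993744) = 0.02232.
z* for 80% confidence is 1.282, so the margin of error is 1.282 × 0.02232 = 0.02861.
Point estimate p̂₁ − p̂₂ = 0.5640 − 0.6730 = -0.1090.
-0.1090 ± 0.02861 → (-0.138, -0.080).

(-0.138, -0.080)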